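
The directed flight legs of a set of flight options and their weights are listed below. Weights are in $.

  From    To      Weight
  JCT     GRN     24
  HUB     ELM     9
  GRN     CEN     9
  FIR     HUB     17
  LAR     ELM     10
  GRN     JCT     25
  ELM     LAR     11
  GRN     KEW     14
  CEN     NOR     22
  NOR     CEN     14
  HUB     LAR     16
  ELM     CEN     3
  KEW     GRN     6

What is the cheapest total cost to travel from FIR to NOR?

Shortest distances from FIR:
FIR: 0
HUB: 17  (via FIR)
ELM: 26  (via HUB)
CEN: 29  (via ELM)
LAR: 33  (via HUB)
NOR: 51  (via CEN)
Shortest route: FIR–HUB–ELM–CEN–NOR = $51.

$51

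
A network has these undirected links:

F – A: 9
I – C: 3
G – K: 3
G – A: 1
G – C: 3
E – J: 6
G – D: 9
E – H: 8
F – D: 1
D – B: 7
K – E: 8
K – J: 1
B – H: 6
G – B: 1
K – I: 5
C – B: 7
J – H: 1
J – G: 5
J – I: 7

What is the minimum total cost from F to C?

Candidate routes:
F → A → G → C: 9+1+3 = 13
F → D → G → C: 1+9+3 = 13
F → D → B → G → C: 1+7+1+3 = 12
The minimum is 12 via F → D → B → G → C.

12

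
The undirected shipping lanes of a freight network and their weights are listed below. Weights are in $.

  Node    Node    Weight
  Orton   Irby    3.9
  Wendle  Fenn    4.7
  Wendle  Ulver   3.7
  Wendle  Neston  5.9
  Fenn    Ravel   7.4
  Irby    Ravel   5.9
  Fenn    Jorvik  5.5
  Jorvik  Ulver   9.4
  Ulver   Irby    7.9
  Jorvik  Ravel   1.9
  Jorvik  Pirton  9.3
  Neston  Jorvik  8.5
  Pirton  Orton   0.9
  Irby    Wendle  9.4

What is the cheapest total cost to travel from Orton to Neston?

$18.7

Settle nodes by increasing distance from Orton:
Orton: 0
Pirton: 0.9  (via Orton)
Irby: 3.9  (via Orton)
Ravel: 9.8  (via Irby)
Jorvik: 10.2  (via Pirton)
Ulver: 11.8  (via Irby)
Wendle: 13.3  (via Irby)
Fenn: 15.7  (via Jorvik)
Neston: 18.7  (via Jorvik)
Shortest route: Orton–Pirton–Jorvik–Neston = $18.7.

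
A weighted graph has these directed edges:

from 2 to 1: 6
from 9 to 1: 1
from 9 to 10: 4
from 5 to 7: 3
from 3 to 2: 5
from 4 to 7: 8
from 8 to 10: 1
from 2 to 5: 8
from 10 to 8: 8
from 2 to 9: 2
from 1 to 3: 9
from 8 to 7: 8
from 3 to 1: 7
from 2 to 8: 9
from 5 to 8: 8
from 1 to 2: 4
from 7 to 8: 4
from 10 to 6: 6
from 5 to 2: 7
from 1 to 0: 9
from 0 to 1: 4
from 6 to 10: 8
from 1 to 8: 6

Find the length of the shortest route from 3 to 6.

Candidate routes:
3 → 2 → 9 → 10 → 6: 5+2+4+6 = 17
3 → 1 → 8 → 10 → 6: 7+6+1+6 = 20
3 → 2 → 9 → 1 → 8 → 10 → 6: 5+2+1+6+1+6 = 21
The minimum is 17 via 3 → 2 → 9 → 10 → 6.

17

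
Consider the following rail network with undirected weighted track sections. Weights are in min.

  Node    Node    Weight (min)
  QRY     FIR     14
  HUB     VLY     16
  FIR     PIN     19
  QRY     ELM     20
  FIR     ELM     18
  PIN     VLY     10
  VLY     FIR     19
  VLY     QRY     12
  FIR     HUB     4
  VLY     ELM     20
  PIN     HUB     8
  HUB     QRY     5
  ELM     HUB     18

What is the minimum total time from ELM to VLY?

20 min

Settle nodes by increasing distance from ELM:
ELM: 0
FIR: 18  (via ELM)
HUB: 18  (via ELM)
VLY: 20  (via ELM)
Shortest route: ELM → VLY = 20 min.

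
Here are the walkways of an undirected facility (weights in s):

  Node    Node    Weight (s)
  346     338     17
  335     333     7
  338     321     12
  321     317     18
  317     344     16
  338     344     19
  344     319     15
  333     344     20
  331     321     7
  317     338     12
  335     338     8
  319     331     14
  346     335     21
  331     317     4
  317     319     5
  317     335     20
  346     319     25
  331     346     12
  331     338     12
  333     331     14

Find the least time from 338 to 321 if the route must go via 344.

Best 338 to 344: 338–344 costing 19
Best 344 to 321: 344–317–331–321 costing 27
Total via 344: 19 + 27 = 46 s.

46 s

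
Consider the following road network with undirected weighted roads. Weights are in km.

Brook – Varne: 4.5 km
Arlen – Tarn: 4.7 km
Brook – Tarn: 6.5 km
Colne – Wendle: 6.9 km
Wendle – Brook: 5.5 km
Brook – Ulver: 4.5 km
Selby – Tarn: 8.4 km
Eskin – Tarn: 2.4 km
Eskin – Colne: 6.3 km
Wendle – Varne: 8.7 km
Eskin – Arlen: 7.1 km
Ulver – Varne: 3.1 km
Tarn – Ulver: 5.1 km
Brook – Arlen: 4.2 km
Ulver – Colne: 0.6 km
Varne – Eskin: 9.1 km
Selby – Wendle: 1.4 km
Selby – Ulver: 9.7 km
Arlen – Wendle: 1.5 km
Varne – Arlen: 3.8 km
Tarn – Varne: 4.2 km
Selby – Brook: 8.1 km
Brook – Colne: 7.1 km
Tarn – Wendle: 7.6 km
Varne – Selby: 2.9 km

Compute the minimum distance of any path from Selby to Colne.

Compare a few routes:
Selby - Ulver - Colne: 9.7+0.6 = 10.3
Selby - Wendle - Colne: 1.4+6.9 = 8.3
Selby - Varne - Ulver - Colne: 2.9+3.1+0.6 = 6.6
The minimum is 6.6 km via Selby - Varne - Ulver - Colne.

6.6 km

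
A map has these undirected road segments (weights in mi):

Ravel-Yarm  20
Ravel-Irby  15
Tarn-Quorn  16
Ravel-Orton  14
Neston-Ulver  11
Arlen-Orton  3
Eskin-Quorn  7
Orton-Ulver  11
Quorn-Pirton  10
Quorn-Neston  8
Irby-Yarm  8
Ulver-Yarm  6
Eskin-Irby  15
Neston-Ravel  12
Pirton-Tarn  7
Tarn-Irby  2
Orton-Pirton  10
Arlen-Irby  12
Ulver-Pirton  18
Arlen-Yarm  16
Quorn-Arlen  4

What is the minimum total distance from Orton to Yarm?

Shortest distances from Orton:
Orton: 0
Arlen: 3  (via Orton)
Quorn: 7  (via Arlen)
Pirton: 10  (via Orton)
Ulver: 11  (via Orton)
Eskin: 14  (via Quorn)
Ravel: 14  (via Orton)
Neston: 15  (via Quorn)
Irby: 15  (via Arlen)
Yarm: 17  (via Ulver)
Shortest route: Orton–Ulver–Yarm = 17 mi.

17 mi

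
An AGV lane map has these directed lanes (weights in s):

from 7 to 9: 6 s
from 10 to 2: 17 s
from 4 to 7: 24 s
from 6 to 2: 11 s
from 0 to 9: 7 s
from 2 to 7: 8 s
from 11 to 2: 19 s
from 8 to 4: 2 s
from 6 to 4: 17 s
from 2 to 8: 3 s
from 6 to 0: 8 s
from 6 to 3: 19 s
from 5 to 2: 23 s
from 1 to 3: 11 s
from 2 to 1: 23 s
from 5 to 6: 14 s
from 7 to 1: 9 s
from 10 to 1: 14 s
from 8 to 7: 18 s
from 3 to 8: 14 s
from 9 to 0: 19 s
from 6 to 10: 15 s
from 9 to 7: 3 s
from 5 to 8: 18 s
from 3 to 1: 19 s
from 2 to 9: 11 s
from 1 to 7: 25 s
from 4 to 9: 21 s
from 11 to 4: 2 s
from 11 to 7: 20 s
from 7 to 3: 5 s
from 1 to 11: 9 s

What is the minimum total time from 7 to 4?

Shortest distances from 7:
7: 0
3: 5  (via 7)
9: 6  (via 7)
1: 9  (via 7)
11: 18  (via 1)
8: 19  (via 3)
4: 20  (via 11)
Shortest route: 7 → 1 → 11 → 4 = 20 s.

20 s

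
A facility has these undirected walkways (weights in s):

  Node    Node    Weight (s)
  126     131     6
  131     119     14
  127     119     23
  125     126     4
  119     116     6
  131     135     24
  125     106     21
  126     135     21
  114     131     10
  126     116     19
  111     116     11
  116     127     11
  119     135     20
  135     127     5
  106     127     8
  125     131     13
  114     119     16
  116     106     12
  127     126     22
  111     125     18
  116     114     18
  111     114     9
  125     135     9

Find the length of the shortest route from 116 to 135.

Candidate routes:
116 - 126 - 125 - 135: 19+4+9 = 32
116 - 127 - 135: 11+5 = 16
116 - 119 - 135: 6+20 = 26
116 - 106 - 127 - 135: 12+8+5 = 25
Cheapest is 116 - 127 - 135 at 16 s.

16 s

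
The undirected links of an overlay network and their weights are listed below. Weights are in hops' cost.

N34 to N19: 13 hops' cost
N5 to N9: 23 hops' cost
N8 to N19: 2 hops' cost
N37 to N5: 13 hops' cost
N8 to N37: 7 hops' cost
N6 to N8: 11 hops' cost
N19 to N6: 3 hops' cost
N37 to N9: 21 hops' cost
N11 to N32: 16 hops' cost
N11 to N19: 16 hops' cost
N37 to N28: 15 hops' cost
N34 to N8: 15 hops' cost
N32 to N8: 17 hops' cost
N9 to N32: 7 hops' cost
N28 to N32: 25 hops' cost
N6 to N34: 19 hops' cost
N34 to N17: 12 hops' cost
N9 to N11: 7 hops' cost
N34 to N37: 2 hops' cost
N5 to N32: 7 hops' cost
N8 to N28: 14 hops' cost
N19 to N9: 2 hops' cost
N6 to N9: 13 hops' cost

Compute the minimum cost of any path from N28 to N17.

Candidate routes:
N28 → N37 → N34 → N17: 15+2+12 = 29
N28 → N8 → N19 → N34 → N17: 14+2+13+12 = 41
N28 → N8 → N37 → N34 → N17: 14+7+2+12 = 35
Cheapest is N28 → N37 → N34 → N17 at 29 hops' cost.

29 hops' cost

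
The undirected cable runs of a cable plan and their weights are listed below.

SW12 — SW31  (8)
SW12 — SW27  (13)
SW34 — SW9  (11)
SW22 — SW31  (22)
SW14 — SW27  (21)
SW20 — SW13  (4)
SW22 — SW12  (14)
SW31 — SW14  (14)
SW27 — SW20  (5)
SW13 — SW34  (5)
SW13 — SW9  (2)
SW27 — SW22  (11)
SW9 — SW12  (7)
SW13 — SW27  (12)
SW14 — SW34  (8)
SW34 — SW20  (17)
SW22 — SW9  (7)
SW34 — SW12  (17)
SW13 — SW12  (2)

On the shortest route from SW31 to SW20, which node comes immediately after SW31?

Compare a few routes:
SW31–SW12–SW13–SW20: 8+2+4 = 14
SW31–SW12–SW27–SW20: 8+13+5 = 26
SW31–SW12–SW9–SW13–SW20: 8+7+2+4 = 21
Cheapest is SW31–SW12–SW13–SW20 at 14.
So from SW31 the first move is to SW12.

SW12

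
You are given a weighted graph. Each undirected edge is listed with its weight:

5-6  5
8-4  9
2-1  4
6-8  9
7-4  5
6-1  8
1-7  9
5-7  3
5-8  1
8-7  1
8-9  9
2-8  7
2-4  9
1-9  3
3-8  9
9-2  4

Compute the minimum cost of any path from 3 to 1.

Candidate routes:
3 → 8 → 9 → 1: 9+9+3 = 21
3 → 8 → 5 → 7 → 1: 9+1+3+9 = 22
3 → 8 → 2 → 1: 9+7+4 = 20
3 → 8 → 7 → 1: 9+1+9 = 19
The minimum is 19 via 3 → 8 → 7 → 1.

19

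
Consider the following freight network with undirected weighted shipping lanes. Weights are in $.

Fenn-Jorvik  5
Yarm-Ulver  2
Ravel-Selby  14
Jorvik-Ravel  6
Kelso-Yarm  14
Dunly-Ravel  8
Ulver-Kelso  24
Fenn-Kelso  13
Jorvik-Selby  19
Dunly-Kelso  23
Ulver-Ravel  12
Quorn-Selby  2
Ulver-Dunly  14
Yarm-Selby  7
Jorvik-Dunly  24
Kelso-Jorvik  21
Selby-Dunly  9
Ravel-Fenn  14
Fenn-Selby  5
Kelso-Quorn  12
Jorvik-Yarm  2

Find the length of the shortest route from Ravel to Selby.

$14

Shortest distances from Ravel:
Ravel: 0
Jorvik: 6  (via Ravel)
Yarm: 8  (via Jorvik)
Dunly: 8  (via Ravel)
Ulver: 10  (via Yarm)
Fenn: 11  (via Jorvik)
Selby: 14  (via Ravel)
Shortest route: Ravel–Selby = $14.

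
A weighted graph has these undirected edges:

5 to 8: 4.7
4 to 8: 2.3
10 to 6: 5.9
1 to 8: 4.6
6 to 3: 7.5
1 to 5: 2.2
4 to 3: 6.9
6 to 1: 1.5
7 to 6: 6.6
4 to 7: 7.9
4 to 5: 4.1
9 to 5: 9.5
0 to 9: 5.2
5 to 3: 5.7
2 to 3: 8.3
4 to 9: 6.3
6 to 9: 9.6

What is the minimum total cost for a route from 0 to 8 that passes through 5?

19.4

Best 0 to 5: 0 → 9 → 5 costing 14.7
Best 5 to 8: 5 → 8 costing 4.7
Total via 5: 14.7 + 4.7 = 19.4.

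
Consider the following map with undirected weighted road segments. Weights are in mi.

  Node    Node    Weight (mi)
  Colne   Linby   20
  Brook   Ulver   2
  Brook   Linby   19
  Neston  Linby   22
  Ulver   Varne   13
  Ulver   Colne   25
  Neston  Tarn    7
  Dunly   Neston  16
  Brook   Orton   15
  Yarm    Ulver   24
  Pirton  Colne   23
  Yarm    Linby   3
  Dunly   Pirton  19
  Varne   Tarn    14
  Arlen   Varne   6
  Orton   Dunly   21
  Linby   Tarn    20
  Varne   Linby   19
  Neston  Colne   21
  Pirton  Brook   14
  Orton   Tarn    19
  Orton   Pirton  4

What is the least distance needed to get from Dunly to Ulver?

Compare a few routes:
Dunly → Pirton → Orton → Brook → Ulver: 19+4+15+2 = 40
Dunly → Pirton → Brook → Ulver: 19+14+2 = 35
Dunly → Orton → Brook → Ulver: 21+15+2 = 38
Cheapest is Dunly → Pirton → Brook → Ulver at 35 mi.

35 mi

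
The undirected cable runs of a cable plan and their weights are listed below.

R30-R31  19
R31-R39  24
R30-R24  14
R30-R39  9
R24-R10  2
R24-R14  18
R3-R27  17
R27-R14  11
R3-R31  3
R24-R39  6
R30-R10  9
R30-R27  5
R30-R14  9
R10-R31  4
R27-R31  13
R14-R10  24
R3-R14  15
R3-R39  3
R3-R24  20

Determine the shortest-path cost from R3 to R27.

Settle nodes by increasing distance from R3:
R3: 0
R39: 3  (via R3)
R31: 3  (via R3)
R10: 7  (via R31)
R24: 9  (via R39)
R30: 12  (via R39)
R14: 15  (via R3)
R27: 16  (via R31)
Shortest route: R3–R31–R27 = 16.

16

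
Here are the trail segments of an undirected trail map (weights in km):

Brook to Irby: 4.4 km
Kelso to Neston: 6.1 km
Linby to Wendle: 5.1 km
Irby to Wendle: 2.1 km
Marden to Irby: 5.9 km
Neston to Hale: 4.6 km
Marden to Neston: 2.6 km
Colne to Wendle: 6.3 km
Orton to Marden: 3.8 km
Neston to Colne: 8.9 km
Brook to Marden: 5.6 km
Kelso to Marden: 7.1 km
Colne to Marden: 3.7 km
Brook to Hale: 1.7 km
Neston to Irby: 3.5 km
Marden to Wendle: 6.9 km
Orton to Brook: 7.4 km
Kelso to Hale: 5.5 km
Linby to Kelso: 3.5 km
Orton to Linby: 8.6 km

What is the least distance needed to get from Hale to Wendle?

8.2 km

Settle nodes by increasing distance from Hale:
Hale: 0
Brook: 1.7  (via Hale)
Neston: 4.6  (via Hale)
Kelso: 5.5  (via Hale)
Irby: 6.1  (via Brook)
Marden: 7.2  (via Neston)
Wendle: 8.2  (via Irby)
Shortest route: Hale–Brook–Irby–Wendle = 8.2 km.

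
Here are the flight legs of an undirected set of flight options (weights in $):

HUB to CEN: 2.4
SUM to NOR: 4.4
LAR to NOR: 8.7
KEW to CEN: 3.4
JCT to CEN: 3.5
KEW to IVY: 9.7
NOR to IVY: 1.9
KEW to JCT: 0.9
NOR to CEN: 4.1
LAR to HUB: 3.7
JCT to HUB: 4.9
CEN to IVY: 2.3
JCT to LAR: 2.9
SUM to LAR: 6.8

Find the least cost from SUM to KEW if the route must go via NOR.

Best SUM to NOR: SUM–NOR costing 4.4
Best NOR to KEW: NOR–CEN–KEW costing 7.5
Total via NOR: 4.4 + 7.5 = $11.9.

$11.9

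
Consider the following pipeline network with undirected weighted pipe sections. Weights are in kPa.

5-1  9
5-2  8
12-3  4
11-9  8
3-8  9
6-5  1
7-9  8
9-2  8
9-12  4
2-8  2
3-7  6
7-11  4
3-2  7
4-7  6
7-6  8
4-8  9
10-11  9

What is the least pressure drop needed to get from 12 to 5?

Enumerating some paths:
12–9–2–5: 4+8+8 = 20
12–3–2–5: 4+7+8 = 19
The minimum is 19 kPa via 12–3–2–5.

19 kPa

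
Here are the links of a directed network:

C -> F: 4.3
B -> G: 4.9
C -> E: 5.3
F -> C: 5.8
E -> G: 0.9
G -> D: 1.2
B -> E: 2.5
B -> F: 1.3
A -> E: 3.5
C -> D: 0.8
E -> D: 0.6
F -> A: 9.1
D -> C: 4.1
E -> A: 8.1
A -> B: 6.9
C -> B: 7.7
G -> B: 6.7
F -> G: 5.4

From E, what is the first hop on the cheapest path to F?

Enumerating some paths:
E → G → B → F: 0.9+6.7+1.3 = 8.9
E → D → C → F: 0.6+4.1+4.3 = 9
Cheapest is E → G → B → F at 8.9.
So from E the first move is to G.

G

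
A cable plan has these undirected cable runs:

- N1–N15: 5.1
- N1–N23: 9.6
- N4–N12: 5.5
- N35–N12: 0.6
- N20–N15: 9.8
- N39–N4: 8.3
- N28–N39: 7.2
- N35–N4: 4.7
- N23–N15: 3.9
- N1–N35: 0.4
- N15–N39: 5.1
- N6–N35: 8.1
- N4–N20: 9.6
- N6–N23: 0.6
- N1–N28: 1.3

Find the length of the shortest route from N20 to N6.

14.3

Compare a few routes:
N20 - N4 - N12 - N35 - N6: 9.6+5.5+0.6+8.1 = 23.8
N20 - N15 - N23 - N6: 9.8+3.9+0.6 = 14.3
N20 - N15 - N1 - N35 - N6: 9.8+5.1+0.4+8.1 = 23.4
N20 - N4 - N35 - N6: 9.6+4.7+8.1 = 22.4
Cheapest is N20 - N15 - N23 - N6 at 14.3.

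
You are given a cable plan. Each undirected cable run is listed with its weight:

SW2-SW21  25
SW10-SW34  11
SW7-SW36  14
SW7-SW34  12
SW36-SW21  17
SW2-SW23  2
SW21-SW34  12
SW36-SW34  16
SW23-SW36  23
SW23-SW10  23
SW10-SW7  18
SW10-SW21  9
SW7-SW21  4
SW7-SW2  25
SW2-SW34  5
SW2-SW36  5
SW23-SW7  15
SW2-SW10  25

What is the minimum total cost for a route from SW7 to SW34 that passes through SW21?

16

Best SW7 to SW21: SW7–SW21 costing 4
Shortest SW21→SW34: SW21–SW34 = 12
Total via SW21: 4 + 12 = 16.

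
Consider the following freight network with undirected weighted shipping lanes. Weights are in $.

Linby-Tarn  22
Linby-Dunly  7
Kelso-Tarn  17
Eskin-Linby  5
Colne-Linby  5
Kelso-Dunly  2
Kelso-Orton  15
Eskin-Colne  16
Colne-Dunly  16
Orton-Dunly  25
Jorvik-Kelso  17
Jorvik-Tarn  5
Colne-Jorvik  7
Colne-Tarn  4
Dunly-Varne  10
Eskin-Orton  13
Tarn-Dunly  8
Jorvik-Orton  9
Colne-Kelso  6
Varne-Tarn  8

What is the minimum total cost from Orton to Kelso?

$15

Shortest distances from Orton:
Orton: 0
Jorvik: 9  (via Orton)
Eskin: 13  (via Orton)
Tarn: 14  (via Jorvik)
Kelso: 15  (via Orton)
Shortest route: Orton → Kelso = $15.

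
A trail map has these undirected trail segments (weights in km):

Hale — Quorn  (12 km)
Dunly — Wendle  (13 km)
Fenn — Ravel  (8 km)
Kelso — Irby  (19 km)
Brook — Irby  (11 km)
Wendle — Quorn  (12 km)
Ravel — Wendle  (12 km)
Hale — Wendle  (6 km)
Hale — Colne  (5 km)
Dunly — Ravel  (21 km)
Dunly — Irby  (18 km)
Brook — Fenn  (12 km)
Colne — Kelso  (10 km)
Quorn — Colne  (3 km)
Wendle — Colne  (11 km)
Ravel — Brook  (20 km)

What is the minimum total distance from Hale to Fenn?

26 km

Running Dijkstra from Hale:
Hale: 0
Colne: 5  (via Hale)
Wendle: 6  (via Hale)
Quorn: 8  (via Colne)
Kelso: 15  (via Colne)
Ravel: 18  (via Wendle)
Dunly: 19  (via Wendle)
Fenn: 26  (via Ravel)
Shortest route: Hale → Wendle → Ravel → Fenn = 26 km.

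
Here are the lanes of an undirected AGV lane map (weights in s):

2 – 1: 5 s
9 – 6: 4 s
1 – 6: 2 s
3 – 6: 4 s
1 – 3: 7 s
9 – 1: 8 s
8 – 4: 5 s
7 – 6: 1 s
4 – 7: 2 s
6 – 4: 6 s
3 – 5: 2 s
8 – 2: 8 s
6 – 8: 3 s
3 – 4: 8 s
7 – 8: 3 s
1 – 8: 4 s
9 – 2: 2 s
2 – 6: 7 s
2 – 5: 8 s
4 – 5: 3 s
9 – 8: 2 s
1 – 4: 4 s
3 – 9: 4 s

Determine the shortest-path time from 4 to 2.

9 s

Shortest distances from 4:
4: 0
7: 2  (via 4)
5: 3  (via 4)
6: 3  (via 7)
1: 4  (via 4)
3: 5  (via 5)
8: 5  (via 4)
9: 7  (via 6)
2: 9  (via 1)
Shortest route: 4–1–2 = 9 s.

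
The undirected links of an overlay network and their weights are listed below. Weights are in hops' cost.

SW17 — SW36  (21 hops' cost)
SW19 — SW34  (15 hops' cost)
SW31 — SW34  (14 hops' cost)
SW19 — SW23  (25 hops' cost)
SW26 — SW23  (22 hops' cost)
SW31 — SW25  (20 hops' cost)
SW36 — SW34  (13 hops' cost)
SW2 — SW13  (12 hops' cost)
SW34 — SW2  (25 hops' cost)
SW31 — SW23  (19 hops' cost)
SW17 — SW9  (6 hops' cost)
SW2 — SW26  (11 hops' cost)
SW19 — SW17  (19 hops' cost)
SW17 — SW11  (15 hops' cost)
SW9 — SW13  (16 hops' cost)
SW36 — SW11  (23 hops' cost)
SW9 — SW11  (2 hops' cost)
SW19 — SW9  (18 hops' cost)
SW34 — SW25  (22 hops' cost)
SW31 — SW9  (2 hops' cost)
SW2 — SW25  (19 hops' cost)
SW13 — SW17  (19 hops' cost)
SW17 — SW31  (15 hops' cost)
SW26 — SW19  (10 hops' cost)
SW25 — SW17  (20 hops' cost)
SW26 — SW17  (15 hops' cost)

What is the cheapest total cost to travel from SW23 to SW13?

37 hops' cost

Compare a few routes:
SW23 - SW31 - SW17 - SW13: 19+15+19 = 53
SW23 - SW31 - SW9 - SW13: 19+2+16 = 37
SW23 - SW31 - SW9 - SW17 - SW13: 19+2+6+19 = 46
SW23 - SW26 - SW2 - SW13: 22+11+12 = 45
Cheapest is SW23 - SW31 - SW9 - SW13 at 37 hops' cost.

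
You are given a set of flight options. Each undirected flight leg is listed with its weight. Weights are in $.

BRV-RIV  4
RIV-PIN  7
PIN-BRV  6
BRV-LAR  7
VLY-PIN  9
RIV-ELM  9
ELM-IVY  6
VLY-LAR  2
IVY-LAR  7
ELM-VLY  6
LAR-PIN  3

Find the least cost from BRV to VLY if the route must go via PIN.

$11

Shortest BRV→PIN: BRV → PIN = 6
Shortest PIN→VLY: PIN → LAR → VLY = 5
Total via PIN: 6 + 5 = $11.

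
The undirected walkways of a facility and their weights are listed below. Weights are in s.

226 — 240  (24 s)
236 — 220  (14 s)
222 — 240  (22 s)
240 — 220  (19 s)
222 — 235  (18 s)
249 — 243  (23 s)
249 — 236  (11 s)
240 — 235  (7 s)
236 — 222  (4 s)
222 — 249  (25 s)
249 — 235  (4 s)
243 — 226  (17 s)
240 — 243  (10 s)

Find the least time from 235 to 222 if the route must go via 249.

Best 235 to 249: 235–249 costing 4
Best 249 to 222: 249–236–222 costing 15
Total via 249: 4 + 15 = 19 s.

19 s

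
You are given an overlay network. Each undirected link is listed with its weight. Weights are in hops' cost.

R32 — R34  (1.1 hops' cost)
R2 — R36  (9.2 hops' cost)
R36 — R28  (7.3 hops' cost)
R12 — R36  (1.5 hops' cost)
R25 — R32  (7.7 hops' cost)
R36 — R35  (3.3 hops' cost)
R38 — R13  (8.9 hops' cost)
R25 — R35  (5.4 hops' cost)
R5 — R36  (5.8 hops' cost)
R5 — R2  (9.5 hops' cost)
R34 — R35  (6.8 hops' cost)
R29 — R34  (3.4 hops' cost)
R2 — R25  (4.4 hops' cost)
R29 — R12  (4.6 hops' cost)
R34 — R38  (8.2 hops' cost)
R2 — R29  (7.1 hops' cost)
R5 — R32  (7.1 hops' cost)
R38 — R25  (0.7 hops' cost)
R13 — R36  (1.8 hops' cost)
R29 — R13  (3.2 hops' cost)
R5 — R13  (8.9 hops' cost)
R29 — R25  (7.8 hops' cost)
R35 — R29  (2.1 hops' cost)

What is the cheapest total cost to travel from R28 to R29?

12.3 hops' cost

Candidate routes:
R28–R36–R13–R29: 7.3+1.8+3.2 = 12.3
R28–R36–R35–R29: 7.3+3.3+2.1 = 12.7
The minimum is 12.3 hops' cost via R28–R36–R13–R29.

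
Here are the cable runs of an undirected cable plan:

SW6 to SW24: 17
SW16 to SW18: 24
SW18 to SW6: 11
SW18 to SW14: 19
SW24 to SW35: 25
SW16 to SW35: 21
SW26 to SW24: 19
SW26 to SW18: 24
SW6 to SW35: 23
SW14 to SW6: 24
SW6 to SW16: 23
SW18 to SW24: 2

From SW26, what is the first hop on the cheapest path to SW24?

Compare a few routes:
SW26 → SW18 → SW24: 24+2 = 26
SW26 → SW24: 19 = 19
The minimum is 19 via SW26 → SW24.
So from SW26 the first move is to SW24.

SW24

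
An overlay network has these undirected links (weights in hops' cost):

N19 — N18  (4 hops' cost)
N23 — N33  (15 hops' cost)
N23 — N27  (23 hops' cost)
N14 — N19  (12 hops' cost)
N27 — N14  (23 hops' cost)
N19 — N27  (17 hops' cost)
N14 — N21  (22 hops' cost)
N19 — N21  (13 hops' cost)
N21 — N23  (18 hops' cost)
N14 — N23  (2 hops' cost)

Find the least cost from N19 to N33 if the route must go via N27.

55 hops' cost

Shortest N19→N27: N19–N27 = 17
Shortest N27→N33: N27–N23–N33 = 38
Total via N27: 17 + 38 = 55 hops' cost.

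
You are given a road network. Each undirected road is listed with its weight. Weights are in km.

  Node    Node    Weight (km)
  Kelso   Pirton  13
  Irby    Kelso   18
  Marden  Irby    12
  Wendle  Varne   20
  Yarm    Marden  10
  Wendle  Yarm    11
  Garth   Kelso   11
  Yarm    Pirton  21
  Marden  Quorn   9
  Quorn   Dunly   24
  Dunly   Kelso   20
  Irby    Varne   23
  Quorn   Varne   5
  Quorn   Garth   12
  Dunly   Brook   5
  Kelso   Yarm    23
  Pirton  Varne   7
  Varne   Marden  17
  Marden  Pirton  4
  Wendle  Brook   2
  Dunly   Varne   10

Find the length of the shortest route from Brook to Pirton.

22 km

Candidate routes:
Brook → Wendle → Yarm → Marden → Pirton: 2+11+10+4 = 27
Brook → Dunly → Varne → Pirton: 5+10+7 = 22
Brook → Wendle → Varne → Pirton: 2+20+7 = 29
Cheapest is Brook → Dunly → Varne → Pirton at 22 km.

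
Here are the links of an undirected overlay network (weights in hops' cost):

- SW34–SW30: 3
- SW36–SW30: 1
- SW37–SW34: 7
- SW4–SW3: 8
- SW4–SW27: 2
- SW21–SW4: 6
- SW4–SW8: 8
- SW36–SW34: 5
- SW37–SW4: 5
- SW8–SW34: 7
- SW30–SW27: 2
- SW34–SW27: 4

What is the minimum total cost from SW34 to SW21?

Settle nodes by increasing distance from SW34:
SW34: 0
SW30: 3  (via SW34)
SW27: 4  (via SW34)
SW36: 4  (via SW30)
SW4: 6  (via SW27)
SW37: 7  (via SW34)
SW8: 7  (via SW34)
SW21: 12  (via SW4)
Shortest route: SW34–SW27–SW4–SW21 = 12 hops' cost.

12 hops' cost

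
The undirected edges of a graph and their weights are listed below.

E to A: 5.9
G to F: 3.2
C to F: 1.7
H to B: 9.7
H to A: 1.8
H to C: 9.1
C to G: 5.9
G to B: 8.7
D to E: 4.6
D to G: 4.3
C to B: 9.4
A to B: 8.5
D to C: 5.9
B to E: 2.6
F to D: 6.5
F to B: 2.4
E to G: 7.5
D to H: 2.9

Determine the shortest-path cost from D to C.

Candidate routes:
D → G → F → C: 4.3+3.2+1.7 = 9.2
D → C: 5.9 = 5.9
D → F → C: 6.5+1.7 = 8.2
D → G → C: 4.3+5.9 = 10.2
Cheapest is D → C at 5.9.

5.9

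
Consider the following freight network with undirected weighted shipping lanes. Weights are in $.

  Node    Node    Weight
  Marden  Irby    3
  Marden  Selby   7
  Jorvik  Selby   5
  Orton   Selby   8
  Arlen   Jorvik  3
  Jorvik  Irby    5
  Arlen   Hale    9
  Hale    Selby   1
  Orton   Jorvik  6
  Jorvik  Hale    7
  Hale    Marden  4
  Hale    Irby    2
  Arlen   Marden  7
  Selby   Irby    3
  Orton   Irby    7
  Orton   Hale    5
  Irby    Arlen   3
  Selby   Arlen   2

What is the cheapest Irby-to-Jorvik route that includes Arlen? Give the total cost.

$6

Shortest Irby→Arlen: Irby → Arlen = 3
Shortest Arlen→Jorvik: Arlen → Jorvik = 3
Total via Arlen: 3 + 3 = $6.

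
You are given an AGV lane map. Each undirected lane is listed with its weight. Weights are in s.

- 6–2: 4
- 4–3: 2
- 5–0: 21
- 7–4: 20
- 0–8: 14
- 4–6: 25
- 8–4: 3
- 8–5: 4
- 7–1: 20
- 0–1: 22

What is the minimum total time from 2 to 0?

Compare a few routes:
2 - 6 - 4 - 8 - 0: 4+25+3+14 = 46
2 - 6 - 4 - 7 - 1 - 0: 4+25+20+20+22 = 91
2 - 6 - 4 - 8 - 5 - 0: 4+25+3+4+21 = 57
Cheapest is 2 - 6 - 4 - 8 - 0 at 46 s.

46 s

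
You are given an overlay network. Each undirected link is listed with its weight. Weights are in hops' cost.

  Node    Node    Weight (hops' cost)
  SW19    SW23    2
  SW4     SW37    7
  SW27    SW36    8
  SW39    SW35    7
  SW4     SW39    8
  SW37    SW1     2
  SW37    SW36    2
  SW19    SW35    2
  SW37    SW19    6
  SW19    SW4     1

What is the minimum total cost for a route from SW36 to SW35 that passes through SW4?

12 hops' cost

Shortest SW36→SW4: SW36 → SW37 → SW4 = 9
Shortest SW4→SW35: SW4 → SW19 → SW35 = 3
Total via SW4: 9 + 3 = 12 hops' cost.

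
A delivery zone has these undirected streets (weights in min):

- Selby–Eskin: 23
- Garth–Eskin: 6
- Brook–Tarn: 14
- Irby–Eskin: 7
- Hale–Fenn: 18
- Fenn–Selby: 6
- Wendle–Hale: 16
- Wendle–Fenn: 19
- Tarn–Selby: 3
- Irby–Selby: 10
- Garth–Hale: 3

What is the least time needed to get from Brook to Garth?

Compare a few routes:
Brook - Tarn - Selby - Irby - Eskin - Garth: 14+3+10+7+6 = 40
Brook - Tarn - Selby - Eskin - Garth: 14+3+23+6 = 46
Brook - Tarn - Selby - Fenn - Wendle - Hale - Garth: 14+3+6+19+16+3 = 61
Brook - Tarn - Selby - Fenn - Hale - Garth: 14+3+6+18+3 = 44
The minimum is 40 min via Brook - Tarn - Selby - Irby - Eskin - Garth.

40 min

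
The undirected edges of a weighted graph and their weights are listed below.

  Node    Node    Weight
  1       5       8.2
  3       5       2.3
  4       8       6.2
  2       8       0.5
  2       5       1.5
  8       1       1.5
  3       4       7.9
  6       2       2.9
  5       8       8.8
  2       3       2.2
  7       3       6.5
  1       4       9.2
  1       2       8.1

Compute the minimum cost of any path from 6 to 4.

9.6

Candidate routes:
6 - 2 - 3 - 4: 2.9+2.2+7.9 = 13
6 - 2 - 8 - 4: 2.9+0.5+6.2 = 9.6
The minimum is 9.6 via 6 - 2 - 8 - 4.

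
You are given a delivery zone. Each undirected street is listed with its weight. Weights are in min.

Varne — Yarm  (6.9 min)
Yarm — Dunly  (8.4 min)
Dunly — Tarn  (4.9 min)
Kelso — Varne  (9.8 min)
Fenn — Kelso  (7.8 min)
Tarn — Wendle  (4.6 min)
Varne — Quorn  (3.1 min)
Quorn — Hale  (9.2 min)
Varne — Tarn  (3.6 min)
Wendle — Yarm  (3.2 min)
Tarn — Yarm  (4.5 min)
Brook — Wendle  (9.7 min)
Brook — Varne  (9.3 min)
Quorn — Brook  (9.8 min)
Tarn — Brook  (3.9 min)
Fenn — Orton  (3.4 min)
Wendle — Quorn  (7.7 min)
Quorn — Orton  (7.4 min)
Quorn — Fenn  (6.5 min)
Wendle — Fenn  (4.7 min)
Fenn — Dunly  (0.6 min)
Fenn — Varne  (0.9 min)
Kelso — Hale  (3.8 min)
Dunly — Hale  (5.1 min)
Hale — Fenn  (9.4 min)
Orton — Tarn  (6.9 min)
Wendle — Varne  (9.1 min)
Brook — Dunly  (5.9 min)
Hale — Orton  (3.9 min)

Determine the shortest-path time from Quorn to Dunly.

Running Dijkstra from Quorn:
Quorn: 0
Varne: 3.1  (via Quorn)
Fenn: 4  (via Varne)
Dunly: 4.6  (via Fenn)
Shortest route: Quorn–Varne–Fenn–Dunly = 4.6 min.

4.6 min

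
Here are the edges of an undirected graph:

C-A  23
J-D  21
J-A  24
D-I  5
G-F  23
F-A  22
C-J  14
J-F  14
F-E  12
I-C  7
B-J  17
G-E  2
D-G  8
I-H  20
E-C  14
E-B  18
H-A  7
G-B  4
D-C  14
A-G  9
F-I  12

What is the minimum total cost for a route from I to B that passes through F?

30

Shortest I→F: I–F = 12
Best F to B: F–E–G–B costing 18
Total via F: 12 + 18 = 30.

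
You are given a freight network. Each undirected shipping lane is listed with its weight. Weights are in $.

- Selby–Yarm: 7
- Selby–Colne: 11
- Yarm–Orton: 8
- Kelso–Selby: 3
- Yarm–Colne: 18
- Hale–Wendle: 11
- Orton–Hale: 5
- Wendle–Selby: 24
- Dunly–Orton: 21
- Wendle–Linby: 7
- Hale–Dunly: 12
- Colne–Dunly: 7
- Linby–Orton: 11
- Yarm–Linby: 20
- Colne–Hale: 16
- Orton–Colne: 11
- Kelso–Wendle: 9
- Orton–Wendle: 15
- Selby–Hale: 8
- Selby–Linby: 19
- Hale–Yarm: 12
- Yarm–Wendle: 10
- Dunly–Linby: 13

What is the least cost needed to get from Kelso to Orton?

Shortest distances from Kelso:
Kelso: 0
Selby: 3  (via Kelso)
Wendle: 9  (via Kelso)
Yarm: 10  (via Selby)
Hale: 11  (via Selby)
Colne: 14  (via Selby)
Linby: 16  (via Wendle)
Orton: 16  (via Hale)
Shortest route: Kelso → Selby → Hale → Orton = $16.

$16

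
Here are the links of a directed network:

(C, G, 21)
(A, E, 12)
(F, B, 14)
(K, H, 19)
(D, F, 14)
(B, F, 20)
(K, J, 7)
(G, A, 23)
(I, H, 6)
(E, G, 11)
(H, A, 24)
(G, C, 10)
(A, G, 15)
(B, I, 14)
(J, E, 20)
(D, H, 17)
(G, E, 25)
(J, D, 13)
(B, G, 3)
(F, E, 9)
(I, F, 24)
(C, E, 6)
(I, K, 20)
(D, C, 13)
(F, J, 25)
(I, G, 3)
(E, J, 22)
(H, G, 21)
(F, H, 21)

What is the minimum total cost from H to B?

99

Shortest distances from H:
H: 0
G: 21  (via H)
A: 24  (via H)
C: 31  (via G)
E: 36  (via A)
J: 58  (via E)
D: 71  (via J)
F: 85  (via D)
B: 99  (via F)
Shortest route: H → A → E → J → D → F → B = 99.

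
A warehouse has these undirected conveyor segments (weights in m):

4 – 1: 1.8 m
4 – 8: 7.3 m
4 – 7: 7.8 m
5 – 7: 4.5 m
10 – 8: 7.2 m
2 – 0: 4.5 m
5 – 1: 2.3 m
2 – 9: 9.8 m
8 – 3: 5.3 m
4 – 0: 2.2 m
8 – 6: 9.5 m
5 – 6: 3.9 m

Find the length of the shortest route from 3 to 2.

Candidate routes:
3–8–4–0–2: 5.3+7.3+2.2+4.5 = 19.3
3–8–6–5–7–4–0–2: 5.3+9.5+3.9+4.5+7.8+2.2+4.5 = 37.7
3–8–6–5–1–4–0–2: 5.3+9.5+3.9+2.3+1.8+2.2+4.5 = 29.5
Cheapest is 3–8–4–0–2 at 19.3 m.

19.3 m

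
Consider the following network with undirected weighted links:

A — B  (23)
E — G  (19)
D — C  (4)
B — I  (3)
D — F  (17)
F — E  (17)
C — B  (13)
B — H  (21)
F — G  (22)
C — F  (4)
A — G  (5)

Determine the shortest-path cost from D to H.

38

Compare a few routes:
D - C - F - G - A - B - H: 4+4+22+5+23+21 = 79
D - C - B - H: 4+13+21 = 38
D - F - C - B - H: 17+4+13+21 = 55
Cheapest is D - C - B - H at 38.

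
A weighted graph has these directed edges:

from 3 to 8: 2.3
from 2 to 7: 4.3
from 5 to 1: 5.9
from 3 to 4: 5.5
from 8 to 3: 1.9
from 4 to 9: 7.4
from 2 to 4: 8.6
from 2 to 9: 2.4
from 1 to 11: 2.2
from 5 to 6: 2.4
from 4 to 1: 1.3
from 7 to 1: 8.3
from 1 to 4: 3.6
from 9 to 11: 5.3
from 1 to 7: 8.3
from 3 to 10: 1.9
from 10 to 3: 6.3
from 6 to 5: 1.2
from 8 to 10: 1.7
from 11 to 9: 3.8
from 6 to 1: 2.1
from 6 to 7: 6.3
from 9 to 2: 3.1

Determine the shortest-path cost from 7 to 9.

Candidate routes:
7–1–11–9: 8.3+2.2+3.8 = 14.3
7–1–4–9: 8.3+3.6+7.4 = 19.3
The minimum is 14.3 via 7–1–11–9.

14.3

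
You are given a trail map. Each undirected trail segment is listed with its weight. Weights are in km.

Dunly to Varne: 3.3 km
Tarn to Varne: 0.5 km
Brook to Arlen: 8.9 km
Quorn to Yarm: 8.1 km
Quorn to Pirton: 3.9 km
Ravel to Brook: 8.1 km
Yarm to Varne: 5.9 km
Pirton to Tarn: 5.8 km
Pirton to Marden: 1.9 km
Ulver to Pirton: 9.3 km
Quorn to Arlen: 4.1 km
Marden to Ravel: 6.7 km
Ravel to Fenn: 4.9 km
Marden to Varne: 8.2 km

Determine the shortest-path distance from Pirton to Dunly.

9.6 km

Enumerating some paths:
Pirton–Marden–Varne–Dunly: 1.9+8.2+3.3 = 13.4
Pirton–Tarn–Varne–Dunly: 5.8+0.5+3.3 = 9.6
Pirton–Quorn–Yarm–Varne–Dunly: 3.9+8.1+5.9+3.3 = 21.2
Cheapest is Pirton–Tarn–Varne–Dunly at 9.6 km.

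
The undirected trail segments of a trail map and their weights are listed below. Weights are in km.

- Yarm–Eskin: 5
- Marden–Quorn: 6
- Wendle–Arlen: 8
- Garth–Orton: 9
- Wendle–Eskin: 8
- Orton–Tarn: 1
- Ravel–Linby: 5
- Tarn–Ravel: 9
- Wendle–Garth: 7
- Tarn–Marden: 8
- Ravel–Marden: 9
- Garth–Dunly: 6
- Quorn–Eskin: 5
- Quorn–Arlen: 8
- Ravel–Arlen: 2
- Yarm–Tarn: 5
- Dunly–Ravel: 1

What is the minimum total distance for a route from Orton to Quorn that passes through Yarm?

16 km

Shortest Orton→Yarm: Orton–Tarn–Yarm = 6
Shortest Yarm→Quorn: Yarm–Eskin–Quorn = 10
Total via Yarm: 6 + 10 = 16 km.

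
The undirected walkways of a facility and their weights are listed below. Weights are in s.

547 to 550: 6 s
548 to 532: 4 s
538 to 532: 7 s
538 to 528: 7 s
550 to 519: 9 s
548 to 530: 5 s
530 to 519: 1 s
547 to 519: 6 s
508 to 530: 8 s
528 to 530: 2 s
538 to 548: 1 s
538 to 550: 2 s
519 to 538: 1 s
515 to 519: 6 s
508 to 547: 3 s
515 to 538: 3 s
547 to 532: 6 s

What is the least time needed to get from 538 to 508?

Running Dijkstra from 538:
538: 0
548: 1  (via 538)
519: 1  (via 538)
530: 2  (via 519)
550: 2  (via 538)
515: 3  (via 538)
528: 4  (via 530)
532: 5  (via 548)
547: 7  (via 519)
508: 10  (via 530)
Shortest route: 538–519–530–508 = 10 s.

10 s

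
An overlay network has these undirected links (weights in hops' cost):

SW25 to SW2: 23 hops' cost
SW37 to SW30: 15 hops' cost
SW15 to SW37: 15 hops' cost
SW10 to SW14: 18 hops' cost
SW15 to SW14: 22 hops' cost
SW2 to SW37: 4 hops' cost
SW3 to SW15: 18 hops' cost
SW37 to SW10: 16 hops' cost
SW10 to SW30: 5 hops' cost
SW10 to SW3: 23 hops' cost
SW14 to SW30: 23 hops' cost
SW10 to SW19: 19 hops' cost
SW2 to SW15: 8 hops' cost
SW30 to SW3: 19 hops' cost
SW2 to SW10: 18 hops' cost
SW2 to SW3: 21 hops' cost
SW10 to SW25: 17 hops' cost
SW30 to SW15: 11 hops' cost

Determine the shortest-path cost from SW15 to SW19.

Candidate routes:
SW15–SW30–SW10–SW19: 11+5+19 = 35
SW15–SW2–SW37–SW10–SW19: 8+4+16+19 = 47
SW15–SW2–SW10–SW19: 8+18+19 = 45
Cheapest is SW15–SW30–SW10–SW19 at 35 hops' cost.

35 hops' cost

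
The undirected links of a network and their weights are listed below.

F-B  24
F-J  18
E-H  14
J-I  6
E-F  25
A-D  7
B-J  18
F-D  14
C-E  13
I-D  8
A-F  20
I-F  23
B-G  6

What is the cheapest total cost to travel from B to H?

63

Candidate routes:
B–F–E–H: 24+25+14 = 63
B–J–F–E–H: 18+18+25+14 = 75
Cheapest is B–F–E–H at 63.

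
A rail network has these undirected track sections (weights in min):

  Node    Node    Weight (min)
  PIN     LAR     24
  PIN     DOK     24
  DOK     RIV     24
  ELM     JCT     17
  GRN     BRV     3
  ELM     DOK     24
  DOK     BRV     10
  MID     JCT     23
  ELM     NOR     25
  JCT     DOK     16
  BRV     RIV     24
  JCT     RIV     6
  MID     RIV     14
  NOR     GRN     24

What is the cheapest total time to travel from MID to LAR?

Shortest distances from MID:
MID: 0
RIV: 14  (via MID)
JCT: 20  (via RIV)
DOK: 36  (via JCT)
ELM: 37  (via JCT)
BRV: 38  (via RIV)
GRN: 41  (via BRV)
PIN: 60  (via DOK)
NOR: 62  (via ELM)
LAR: 84  (via PIN)
Shortest route: MID → RIV → JCT → DOK → PIN → LAR = 84 min.

84 min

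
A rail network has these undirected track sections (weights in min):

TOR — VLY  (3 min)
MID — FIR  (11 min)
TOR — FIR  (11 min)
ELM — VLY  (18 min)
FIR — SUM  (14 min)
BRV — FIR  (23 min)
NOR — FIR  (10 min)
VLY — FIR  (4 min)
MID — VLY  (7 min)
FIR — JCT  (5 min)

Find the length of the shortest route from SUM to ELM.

36 min

Settle nodes by increasing distance from SUM:
SUM: 0
FIR: 14  (via SUM)
VLY: 18  (via FIR)
JCT: 19  (via FIR)
TOR: 21  (via VLY)
NOR: 24  (via FIR)
MID: 25  (via FIR)
ELM: 36  (via VLY)
Shortest route: SUM–FIR–VLY–ELM = 36 min.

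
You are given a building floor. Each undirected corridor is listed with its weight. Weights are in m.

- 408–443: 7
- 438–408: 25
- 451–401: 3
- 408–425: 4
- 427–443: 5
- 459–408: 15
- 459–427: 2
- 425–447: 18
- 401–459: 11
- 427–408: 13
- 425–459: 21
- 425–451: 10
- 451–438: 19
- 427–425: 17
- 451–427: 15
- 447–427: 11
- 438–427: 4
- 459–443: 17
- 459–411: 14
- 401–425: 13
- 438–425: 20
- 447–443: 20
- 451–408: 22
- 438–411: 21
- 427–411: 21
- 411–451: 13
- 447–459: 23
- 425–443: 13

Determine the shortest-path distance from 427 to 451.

Shortest distances from 427:
427: 0
459: 2  (via 427)
438: 4  (via 427)
443: 5  (via 427)
447: 11  (via 427)
408: 12  (via 443)
401: 13  (via 459)
451: 15  (via 427)
Shortest route: 427–451 = 15 m.

15 m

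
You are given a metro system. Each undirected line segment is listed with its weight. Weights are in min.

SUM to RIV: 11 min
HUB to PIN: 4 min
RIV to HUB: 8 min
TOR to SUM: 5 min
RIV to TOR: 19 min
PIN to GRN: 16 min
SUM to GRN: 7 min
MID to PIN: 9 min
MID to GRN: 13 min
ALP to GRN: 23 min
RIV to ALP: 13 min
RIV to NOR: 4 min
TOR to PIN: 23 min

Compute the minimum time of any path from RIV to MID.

21 min

Enumerating some paths:
RIV → SUM → GRN → MID: 11+7+13 = 31
RIV → HUB → PIN → GRN → MID: 8+4+16+13 = 41
RIV → HUB → PIN → MID: 8+4+9 = 21
Cheapest is RIV → HUB → PIN → MID at 21 min.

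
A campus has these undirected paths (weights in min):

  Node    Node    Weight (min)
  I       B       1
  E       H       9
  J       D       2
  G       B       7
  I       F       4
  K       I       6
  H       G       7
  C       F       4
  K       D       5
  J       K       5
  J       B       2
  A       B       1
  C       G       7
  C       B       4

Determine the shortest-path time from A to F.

6 min

Shortest distances from A:
A: 0
B: 1  (via A)
I: 2  (via B)
J: 3  (via B)
C: 5  (via B)
D: 5  (via J)
F: 6  (via I)
Shortest route: A–B–I–F = 6 min.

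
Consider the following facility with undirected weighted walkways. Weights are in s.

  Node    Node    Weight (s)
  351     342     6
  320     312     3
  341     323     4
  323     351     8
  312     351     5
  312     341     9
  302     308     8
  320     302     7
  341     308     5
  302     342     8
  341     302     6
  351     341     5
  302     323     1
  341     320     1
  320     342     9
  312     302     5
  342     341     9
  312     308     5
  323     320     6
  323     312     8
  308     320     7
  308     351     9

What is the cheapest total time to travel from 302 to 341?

Running Dijkstra from 302:
302: 0
323: 1  (via 302)
312: 5  (via 302)
341: 5  (via 323)
Shortest route: 302–323–341 = 5 s.

5 s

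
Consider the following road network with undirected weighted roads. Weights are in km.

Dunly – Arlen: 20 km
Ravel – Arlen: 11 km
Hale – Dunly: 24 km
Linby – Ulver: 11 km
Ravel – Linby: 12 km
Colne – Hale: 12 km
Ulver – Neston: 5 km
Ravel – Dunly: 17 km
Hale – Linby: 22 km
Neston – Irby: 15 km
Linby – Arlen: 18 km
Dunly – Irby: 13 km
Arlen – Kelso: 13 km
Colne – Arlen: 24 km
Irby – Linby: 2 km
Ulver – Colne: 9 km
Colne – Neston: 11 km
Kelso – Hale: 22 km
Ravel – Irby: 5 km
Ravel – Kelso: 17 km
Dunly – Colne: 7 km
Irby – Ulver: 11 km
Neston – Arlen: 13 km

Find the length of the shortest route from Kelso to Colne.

Shortest distances from Kelso:
Kelso: 0
Arlen: 13  (via Kelso)
Ravel: 17  (via Kelso)
Hale: 22  (via Kelso)
Irby: 22  (via Ravel)
Linby: 24  (via Irby)
Neston: 26  (via Arlen)
Ulver: 31  (via Neston)
Dunly: 33  (via Arlen)
Colne: 34  (via Hale)
Shortest route: Kelso–Hale–Colne = 34 km.

34 km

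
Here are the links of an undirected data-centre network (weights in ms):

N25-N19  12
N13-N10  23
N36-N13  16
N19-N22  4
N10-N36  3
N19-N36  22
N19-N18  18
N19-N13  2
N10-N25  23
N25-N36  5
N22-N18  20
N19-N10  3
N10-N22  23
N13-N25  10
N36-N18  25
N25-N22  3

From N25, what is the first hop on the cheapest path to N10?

Candidate routes:
N25–N22–N19–N10: 3+4+3 = 10
N25–N36–N10: 5+3 = 8
Cheapest is N25–N36–N10 at 8 ms.
So from N25 the first move is to N36.

N36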